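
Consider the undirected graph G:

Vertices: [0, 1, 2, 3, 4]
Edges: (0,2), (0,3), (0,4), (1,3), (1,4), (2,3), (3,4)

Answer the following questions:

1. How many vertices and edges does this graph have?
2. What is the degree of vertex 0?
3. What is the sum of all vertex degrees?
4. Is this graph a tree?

Count: 5 vertices, 7 edges.
Vertex 0 has neighbors [2, 3, 4], degree = 3.
Handshaking lemma: 2 * 7 = 14.
A tree on 5 vertices has 4 edges. This graph has 7 edges (3 extra). Not a tree.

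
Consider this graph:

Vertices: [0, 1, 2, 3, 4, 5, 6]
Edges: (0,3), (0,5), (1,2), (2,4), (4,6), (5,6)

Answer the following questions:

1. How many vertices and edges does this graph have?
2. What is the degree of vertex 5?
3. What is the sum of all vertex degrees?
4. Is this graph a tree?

Count: 7 vertices, 6 edges.
Vertex 5 has neighbors [0, 6], degree = 2.
Handshaking lemma: 2 * 6 = 12.
A graph is a tree iff it is connected and has exactly n-1 edges. This graph is connected (all 7 vertices in one component) and has 7-1 = 6 edges. It is a tree.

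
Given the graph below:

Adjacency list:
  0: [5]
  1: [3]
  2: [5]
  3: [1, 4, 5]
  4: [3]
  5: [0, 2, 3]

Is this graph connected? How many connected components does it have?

Checking connectivity: the graph has 1 connected component(s).
All vertices are reachable from each other. The graph IS connected.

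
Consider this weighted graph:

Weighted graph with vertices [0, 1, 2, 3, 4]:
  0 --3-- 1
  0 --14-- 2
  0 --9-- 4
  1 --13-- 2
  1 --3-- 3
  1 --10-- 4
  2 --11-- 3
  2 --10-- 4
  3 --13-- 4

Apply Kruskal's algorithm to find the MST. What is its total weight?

Applying Kruskal's algorithm (sort edges by weight, add if no cycle):
  Add (0,1) w=3
  Add (1,3) w=3
  Add (0,4) w=9
  Skip (1,4) w=10 (creates cycle)
  Add (2,4) w=10
  Skip (2,3) w=11 (creates cycle)
  Skip (1,2) w=13 (creates cycle)
  Skip (3,4) w=13 (creates cycle)
  Skip (0,2) w=14 (creates cycle)
MST weight = 25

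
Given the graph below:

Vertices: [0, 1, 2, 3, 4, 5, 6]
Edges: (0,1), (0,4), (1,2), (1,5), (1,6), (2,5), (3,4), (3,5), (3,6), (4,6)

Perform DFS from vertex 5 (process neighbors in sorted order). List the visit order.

DFS from vertex 5 (neighbors processed in ascending order):
Visit order: 5, 1, 0, 4, 3, 6, 2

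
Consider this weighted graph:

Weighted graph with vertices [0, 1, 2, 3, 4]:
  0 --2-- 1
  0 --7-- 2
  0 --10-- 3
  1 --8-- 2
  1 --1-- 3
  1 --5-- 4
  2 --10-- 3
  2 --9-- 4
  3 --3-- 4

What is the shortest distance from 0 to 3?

Using Dijkstra's algorithm from vertex 0:
Shortest path: 0 -> 1 -> 3
Total weight: 2 + 1 = 3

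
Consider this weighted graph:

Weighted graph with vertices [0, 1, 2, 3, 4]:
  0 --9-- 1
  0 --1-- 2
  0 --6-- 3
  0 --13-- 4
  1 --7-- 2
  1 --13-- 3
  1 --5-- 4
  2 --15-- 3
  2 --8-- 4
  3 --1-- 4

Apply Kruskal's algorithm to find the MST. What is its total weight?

Applying Kruskal's algorithm (sort edges by weight, add if no cycle):
  Add (0,2) w=1
  Add (3,4) w=1
  Add (1,4) w=5
  Add (0,3) w=6
  Skip (1,2) w=7 (creates cycle)
  Skip (2,4) w=8 (creates cycle)
  Skip (0,1) w=9 (creates cycle)
  Skip (0,4) w=13 (creates cycle)
  Skip (1,3) w=13 (creates cycle)
  Skip (2,3) w=15 (creates cycle)
MST weight = 13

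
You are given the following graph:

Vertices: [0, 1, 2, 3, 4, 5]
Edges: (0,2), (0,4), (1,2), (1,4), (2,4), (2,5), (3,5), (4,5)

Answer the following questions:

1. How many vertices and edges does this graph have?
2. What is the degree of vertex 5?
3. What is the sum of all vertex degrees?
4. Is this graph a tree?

Count: 6 vertices, 8 edges.
Vertex 5 has neighbors [2, 3, 4], degree = 3.
Handshaking lemma: 2 * 8 = 16.
A tree on 6 vertices has 5 edges. This graph has 8 edges (3 extra). Not a tree.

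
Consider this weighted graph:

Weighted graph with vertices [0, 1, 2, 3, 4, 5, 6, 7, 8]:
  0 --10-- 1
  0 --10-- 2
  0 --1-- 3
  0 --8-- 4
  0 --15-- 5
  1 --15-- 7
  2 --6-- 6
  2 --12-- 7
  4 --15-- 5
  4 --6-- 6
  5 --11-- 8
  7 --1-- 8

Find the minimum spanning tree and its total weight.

Applying Kruskal's algorithm (sort edges by weight, add if no cycle):
  Add (0,3) w=1
  Add (7,8) w=1
  Add (2,6) w=6
  Add (4,6) w=6
  Add (0,4) w=8
  Skip (0,2) w=10 (creates cycle)
  Add (0,1) w=10
  Add (5,8) w=11
  Add (2,7) w=12
  Skip (0,5) w=15 (creates cycle)
  Skip (1,7) w=15 (creates cycle)
  Skip (4,5) w=15 (creates cycle)
MST weight = 55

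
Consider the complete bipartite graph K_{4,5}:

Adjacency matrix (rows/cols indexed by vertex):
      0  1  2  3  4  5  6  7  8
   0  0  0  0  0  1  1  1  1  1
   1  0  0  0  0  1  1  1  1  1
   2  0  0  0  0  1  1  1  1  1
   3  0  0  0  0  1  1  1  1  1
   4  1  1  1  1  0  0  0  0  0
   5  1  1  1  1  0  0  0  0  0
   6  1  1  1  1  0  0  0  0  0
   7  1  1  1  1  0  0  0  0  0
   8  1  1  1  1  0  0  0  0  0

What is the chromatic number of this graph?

K_{4,5} is bipartite: vertices split into two independent sets of size 4 and 5.
Color one set 0, the other 1. No adjacent vertices share a color.
Chromatic number = 2.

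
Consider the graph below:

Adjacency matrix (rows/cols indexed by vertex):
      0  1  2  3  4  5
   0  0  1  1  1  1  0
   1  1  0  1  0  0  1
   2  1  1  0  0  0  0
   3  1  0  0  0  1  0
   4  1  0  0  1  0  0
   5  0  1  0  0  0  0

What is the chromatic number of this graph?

The graph has a maximum clique of size 3 (lower bound on chromatic number).
A valid 3-coloring: {0: 0, 1: 1, 2: 2, 3: 1, 4: 2, 5: 0}.
Chromatic number = 3.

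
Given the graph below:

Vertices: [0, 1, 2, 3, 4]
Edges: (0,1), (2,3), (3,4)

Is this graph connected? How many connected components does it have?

Checking connectivity: the graph has 2 connected component(s).
Components: [[0, 1], [2, 3, 4]]. The graph is NOT connected.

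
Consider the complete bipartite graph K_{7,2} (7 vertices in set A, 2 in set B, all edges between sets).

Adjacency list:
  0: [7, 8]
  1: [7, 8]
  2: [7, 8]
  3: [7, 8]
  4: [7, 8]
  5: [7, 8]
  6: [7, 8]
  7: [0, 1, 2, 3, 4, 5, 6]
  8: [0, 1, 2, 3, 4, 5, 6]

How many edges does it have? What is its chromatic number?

K_{7,2} has 7 * 2 = 14 edges.
Bipartite graphs have chromatic number 2 (color each partition differently).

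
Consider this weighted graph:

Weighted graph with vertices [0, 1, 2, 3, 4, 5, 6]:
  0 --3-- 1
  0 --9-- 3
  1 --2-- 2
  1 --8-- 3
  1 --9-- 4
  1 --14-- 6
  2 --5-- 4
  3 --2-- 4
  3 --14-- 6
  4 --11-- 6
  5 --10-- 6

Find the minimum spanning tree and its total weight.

Applying Kruskal's algorithm (sort edges by weight, add if no cycle):
  Add (1,2) w=2
  Add (3,4) w=2
  Add (0,1) w=3
  Add (2,4) w=5
  Skip (1,3) w=8 (creates cycle)
  Skip (0,3) w=9 (creates cycle)
  Skip (1,4) w=9 (creates cycle)
  Add (5,6) w=10
  Add (4,6) w=11
  Skip (1,6) w=14 (creates cycle)
  Skip (3,6) w=14 (creates cycle)
MST weight = 33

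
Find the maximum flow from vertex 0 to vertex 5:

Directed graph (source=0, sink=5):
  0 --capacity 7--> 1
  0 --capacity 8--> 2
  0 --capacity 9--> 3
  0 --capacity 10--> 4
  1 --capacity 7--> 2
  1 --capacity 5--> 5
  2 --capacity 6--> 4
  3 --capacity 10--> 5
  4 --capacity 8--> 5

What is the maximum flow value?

Computing max flow:
  Flow on (0->1): 5/7
  Flow on (0->2): 6/8
  Flow on (0->3): 9/9
  Flow on (0->4): 2/10
  Flow on (1->5): 5/5
  Flow on (2->4): 6/6
  Flow on (3->5): 9/10
  Flow on (4->5): 8/8
Maximum flow = 22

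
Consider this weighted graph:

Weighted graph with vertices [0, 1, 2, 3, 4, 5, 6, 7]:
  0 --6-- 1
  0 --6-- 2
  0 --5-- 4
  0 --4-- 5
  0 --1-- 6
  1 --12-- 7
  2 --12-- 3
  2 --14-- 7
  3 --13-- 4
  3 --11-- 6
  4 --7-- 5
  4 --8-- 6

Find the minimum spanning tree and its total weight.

Applying Kruskal's algorithm (sort edges by weight, add if no cycle):
  Add (0,6) w=1
  Add (0,5) w=4
  Add (0,4) w=5
  Add (0,1) w=6
  Add (0,2) w=6
  Skip (4,5) w=7 (creates cycle)
  Skip (4,6) w=8 (creates cycle)
  Add (3,6) w=11
  Add (1,7) w=12
  Skip (2,3) w=12 (creates cycle)
  Skip (3,4) w=13 (creates cycle)
  Skip (2,7) w=14 (creates cycle)
MST weight = 45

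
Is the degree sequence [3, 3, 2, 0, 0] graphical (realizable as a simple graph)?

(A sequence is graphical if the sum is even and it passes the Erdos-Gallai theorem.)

Sum of degrees = 8. Sum is even but fails Erdos-Gallai. The sequence is NOT graphical.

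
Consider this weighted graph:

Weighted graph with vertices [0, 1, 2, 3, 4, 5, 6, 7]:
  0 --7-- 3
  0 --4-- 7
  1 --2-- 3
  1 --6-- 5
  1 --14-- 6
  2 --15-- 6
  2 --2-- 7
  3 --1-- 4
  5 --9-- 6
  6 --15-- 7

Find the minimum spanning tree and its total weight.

Applying Kruskal's algorithm (sort edges by weight, add if no cycle):
  Add (3,4) w=1
  Add (1,3) w=2
  Add (2,7) w=2
  Add (0,7) w=4
  Add (1,5) w=6
  Add (0,3) w=7
  Add (5,6) w=9
  Skip (1,6) w=14 (creates cycle)
  Skip (2,6) w=15 (creates cycle)
  Skip (6,7) w=15 (creates cycle)
MST weight = 31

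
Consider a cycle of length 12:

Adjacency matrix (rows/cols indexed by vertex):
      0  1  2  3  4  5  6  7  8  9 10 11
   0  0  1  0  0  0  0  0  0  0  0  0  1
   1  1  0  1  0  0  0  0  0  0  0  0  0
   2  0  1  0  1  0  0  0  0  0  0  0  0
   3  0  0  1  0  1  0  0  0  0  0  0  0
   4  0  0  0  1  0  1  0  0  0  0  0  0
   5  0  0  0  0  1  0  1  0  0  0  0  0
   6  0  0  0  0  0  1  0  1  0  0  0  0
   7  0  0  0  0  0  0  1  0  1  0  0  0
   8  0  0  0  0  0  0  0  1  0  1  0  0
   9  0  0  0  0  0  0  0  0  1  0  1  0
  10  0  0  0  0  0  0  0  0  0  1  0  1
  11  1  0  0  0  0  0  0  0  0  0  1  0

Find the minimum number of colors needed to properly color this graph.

This is an even cycle (C_12). Even cycles are bipartite.
Chromatic number = 2.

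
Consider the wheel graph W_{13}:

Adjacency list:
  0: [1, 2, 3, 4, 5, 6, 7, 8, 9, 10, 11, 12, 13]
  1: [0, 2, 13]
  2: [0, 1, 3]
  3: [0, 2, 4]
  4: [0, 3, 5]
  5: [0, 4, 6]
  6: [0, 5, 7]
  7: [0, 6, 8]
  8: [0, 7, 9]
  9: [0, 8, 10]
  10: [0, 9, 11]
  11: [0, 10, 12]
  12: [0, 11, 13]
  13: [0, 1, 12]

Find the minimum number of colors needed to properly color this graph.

W_{13} = C_{13} plus a hub adjacent to every cycle vertex.
The outer cycle needs 3 colors (odd cycle); the hub is adjacent to all of them so needs a fresh color.
Chromatic number = 3 + 1 = 4.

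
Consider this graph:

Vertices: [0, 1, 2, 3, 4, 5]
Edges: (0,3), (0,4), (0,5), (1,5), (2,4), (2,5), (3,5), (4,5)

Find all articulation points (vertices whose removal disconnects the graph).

An articulation point is a vertex whose removal disconnects the graph.
Articulation points: [5]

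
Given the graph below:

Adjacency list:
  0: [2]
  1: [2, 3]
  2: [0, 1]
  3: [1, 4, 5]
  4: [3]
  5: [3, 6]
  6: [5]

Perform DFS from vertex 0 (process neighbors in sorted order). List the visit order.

DFS from vertex 0 (neighbors processed in ascending order):
Visit order: 0, 2, 1, 3, 4, 5, 6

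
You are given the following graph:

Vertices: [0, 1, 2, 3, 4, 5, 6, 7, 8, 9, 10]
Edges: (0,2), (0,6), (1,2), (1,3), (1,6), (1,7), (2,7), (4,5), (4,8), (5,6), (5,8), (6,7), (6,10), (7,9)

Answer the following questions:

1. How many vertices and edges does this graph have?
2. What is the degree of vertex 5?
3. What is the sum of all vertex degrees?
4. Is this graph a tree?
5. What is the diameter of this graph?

Count: 11 vertices, 14 edges.
Vertex 5 has neighbors [4, 6, 8], degree = 3.
Handshaking lemma: 2 * 14 = 28.
A tree on 11 vertices has 10 edges. This graph has 14 edges (4 extra). Not a tree.
Diameter (longest shortest path) = 4.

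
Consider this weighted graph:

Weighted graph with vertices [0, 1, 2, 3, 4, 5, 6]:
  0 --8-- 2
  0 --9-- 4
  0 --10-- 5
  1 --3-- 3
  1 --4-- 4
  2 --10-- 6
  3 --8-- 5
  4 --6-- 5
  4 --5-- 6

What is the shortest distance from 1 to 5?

Using Dijkstra's algorithm from vertex 1:
Shortest path: 1 -> 4 -> 5
Total weight: 4 + 6 = 10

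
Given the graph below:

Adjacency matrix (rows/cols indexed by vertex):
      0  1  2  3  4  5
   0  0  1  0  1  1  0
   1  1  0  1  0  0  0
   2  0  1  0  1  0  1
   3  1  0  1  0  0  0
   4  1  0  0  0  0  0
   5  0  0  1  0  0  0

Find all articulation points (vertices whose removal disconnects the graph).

An articulation point is a vertex whose removal disconnects the graph.
Articulation points: [0, 2]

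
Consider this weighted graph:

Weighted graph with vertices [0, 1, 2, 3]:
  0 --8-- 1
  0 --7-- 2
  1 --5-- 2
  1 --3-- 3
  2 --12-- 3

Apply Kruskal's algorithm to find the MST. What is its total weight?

Applying Kruskal's algorithm (sort edges by weight, add if no cycle):
  Add (1,3) w=3
  Add (1,2) w=5
  Add (0,2) w=7
  Skip (0,1) w=8 (creates cycle)
  Skip (2,3) w=12 (creates cycle)
MST weight = 15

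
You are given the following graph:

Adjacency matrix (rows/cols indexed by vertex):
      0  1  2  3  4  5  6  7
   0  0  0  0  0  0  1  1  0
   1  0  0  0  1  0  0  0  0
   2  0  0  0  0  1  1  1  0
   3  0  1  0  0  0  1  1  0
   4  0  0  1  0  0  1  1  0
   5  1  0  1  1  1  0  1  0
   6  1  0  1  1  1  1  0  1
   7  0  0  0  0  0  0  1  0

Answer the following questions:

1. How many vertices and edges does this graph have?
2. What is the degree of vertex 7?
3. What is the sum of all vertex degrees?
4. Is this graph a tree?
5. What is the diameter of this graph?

Count: 8 vertices, 12 edges.
Vertex 7 has neighbors [6], degree = 1.
Handshaking lemma: 2 * 12 = 24.
A tree on 8 vertices has 7 edges. This graph has 12 edges (5 extra). Not a tree.
Diameter (longest shortest path) = 3.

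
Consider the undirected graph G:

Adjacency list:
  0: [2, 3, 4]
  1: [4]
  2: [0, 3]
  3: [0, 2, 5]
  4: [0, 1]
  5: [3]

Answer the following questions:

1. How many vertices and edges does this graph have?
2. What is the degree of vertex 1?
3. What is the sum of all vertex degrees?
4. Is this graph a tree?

Count: 6 vertices, 6 edges.
Vertex 1 has neighbors [4], degree = 1.
Handshaking lemma: 2 * 6 = 12.
A tree on 6 vertices has 5 edges. This graph has 6 edges (1 extra). Not a tree.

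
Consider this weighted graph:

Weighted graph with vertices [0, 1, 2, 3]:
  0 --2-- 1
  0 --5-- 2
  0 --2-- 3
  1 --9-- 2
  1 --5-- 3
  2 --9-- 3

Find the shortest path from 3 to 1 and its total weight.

Using Dijkstra's algorithm from vertex 3:
Shortest path: 3 -> 0 -> 1
Total weight: 2 + 2 = 4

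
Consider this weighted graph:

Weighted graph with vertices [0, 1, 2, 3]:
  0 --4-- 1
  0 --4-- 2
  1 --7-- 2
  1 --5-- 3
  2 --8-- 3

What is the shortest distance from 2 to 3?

Using Dijkstra's algorithm from vertex 2:
Shortest path: 2 -> 3
Total weight: 8 = 8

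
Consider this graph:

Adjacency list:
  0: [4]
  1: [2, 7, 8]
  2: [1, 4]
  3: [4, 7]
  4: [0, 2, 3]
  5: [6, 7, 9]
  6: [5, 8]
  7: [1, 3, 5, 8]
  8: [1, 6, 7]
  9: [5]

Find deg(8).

Vertex 8 has neighbors [1, 6, 7], so deg(8) = 3.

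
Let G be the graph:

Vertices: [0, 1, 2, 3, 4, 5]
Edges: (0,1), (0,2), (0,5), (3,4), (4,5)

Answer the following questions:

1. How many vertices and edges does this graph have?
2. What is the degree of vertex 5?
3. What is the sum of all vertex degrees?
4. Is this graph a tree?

Count: 6 vertices, 5 edges.
Vertex 5 has neighbors [0, 4], degree = 2.
Handshaking lemma: 2 * 5 = 10.
A graph is a tree iff it is connected and has exactly n-1 edges. This graph is connected (all 6 vertices in one component) and has 6-1 = 5 edges. It is a tree.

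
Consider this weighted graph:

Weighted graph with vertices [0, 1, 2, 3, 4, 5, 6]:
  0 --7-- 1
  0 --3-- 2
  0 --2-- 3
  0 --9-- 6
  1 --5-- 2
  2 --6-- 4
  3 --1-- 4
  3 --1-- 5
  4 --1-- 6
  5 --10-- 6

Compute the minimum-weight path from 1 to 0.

Using Dijkstra's algorithm from vertex 1:
Shortest path: 1 -> 0
Total weight: 7 = 7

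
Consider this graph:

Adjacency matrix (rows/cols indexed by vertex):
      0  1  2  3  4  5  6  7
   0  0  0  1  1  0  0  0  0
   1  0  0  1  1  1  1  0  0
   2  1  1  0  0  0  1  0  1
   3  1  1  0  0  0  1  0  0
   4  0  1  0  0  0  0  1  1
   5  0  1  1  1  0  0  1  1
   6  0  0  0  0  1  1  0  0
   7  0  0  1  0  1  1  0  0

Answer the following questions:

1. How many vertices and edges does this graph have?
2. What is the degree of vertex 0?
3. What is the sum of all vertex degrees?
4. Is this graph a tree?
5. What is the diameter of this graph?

Count: 8 vertices, 13 edges.
Vertex 0 has neighbors [2, 3], degree = 2.
Handshaking lemma: 2 * 13 = 26.
A tree on 8 vertices has 7 edges. This graph has 13 edges (6 extra). Not a tree.
Diameter (longest shortest path) = 3.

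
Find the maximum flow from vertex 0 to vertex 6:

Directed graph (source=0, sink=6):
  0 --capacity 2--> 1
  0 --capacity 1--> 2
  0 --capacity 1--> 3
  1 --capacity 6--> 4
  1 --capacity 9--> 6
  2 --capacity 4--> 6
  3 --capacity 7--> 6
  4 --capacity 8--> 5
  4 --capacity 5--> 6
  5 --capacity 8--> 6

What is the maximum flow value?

Computing max flow:
  Flow on (0->1): 2/2
  Flow on (0->2): 1/1
  Flow on (0->3): 1/1
  Flow on (1->6): 2/9
  Flow on (2->6): 1/4
  Flow on (3->6): 1/7
Maximum flow = 4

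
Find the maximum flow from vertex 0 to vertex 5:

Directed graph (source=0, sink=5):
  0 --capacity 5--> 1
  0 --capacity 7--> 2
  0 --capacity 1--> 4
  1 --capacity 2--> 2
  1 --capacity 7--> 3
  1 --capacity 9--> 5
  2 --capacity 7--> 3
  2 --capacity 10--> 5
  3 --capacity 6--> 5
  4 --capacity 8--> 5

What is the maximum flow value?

Computing max flow:
  Flow on (0->1): 5/5
  Flow on (0->2): 7/7
  Flow on (0->4): 1/1
  Flow on (1->5): 5/9
  Flow on (2->5): 7/10
  Flow on (4->5): 1/8
Maximum flow = 13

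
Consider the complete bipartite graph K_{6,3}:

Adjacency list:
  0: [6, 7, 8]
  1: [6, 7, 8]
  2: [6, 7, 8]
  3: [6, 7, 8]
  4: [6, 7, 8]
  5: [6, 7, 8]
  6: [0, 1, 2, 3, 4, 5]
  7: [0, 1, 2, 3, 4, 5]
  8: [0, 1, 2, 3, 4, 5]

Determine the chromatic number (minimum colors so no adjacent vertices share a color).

K_{6,3} is bipartite: vertices split into two independent sets of size 6 and 3.
Color one set 0, the other 1. No adjacent vertices share a color.
Chromatic number = 2.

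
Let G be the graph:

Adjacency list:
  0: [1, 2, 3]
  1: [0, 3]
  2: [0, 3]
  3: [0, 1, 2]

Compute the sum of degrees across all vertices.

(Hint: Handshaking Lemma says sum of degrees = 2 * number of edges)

Count edges: 5 edges.
By Handshaking Lemma: sum of degrees = 2 * 5 = 10.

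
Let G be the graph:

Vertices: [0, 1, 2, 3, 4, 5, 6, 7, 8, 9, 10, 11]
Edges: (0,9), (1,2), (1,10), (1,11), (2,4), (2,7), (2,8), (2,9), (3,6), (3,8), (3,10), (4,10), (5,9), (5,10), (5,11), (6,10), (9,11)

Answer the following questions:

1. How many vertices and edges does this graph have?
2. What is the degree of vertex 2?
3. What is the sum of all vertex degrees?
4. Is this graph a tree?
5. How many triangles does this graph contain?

Count: 12 vertices, 17 edges.
Vertex 2 has neighbors [1, 4, 7, 8, 9], degree = 5.
Handshaking lemma: 2 * 17 = 34.
A tree on 12 vertices has 11 edges. This graph has 17 edges (6 extra). Not a tree.
Number of triangles = 2.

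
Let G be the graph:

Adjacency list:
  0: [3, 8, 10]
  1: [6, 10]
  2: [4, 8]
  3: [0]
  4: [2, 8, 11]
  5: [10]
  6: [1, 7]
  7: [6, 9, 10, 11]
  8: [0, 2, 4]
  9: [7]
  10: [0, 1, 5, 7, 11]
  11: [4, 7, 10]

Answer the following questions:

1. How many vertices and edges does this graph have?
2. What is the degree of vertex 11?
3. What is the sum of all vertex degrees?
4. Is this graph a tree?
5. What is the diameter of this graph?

Count: 12 vertices, 15 edges.
Vertex 11 has neighbors [4, 7, 10], degree = 3.
Handshaking lemma: 2 * 15 = 30.
A tree on 12 vertices has 11 edges. This graph has 15 edges (4 extra). Not a tree.
Diameter (longest shortest path) = 4.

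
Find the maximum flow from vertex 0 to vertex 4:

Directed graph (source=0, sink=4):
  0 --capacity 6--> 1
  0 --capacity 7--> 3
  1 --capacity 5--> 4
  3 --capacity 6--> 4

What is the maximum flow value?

Computing max flow:
  Flow on (0->1): 5/6
  Flow on (0->3): 6/7
  Flow on (1->4): 5/5
  Flow on (3->4): 6/6
Maximum flow = 11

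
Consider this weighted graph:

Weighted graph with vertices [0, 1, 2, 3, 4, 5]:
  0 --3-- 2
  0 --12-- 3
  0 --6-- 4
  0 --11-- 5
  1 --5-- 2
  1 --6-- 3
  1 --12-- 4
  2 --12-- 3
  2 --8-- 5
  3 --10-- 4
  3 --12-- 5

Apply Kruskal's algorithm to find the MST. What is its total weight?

Applying Kruskal's algorithm (sort edges by weight, add if no cycle):
  Add (0,2) w=3
  Add (1,2) w=5
  Add (0,4) w=6
  Add (1,3) w=6
  Add (2,5) w=8
  Skip (3,4) w=10 (creates cycle)
  Skip (0,5) w=11 (creates cycle)
  Skip (0,3) w=12 (creates cycle)
  Skip (1,4) w=12 (creates cycle)
  Skip (2,3) w=12 (creates cycle)
  Skip (3,5) w=12 (creates cycle)
MST weight = 28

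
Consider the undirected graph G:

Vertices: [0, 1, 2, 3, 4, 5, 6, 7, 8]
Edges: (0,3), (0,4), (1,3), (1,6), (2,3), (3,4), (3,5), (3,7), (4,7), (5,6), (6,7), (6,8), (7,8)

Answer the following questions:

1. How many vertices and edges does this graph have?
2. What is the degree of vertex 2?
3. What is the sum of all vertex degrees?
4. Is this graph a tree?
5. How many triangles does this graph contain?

Count: 9 vertices, 13 edges.
Vertex 2 has neighbors [3], degree = 1.
Handshaking lemma: 2 * 13 = 26.
A tree on 9 vertices has 8 edges. This graph has 13 edges (5 extra). Not a tree.
Number of triangles = 3.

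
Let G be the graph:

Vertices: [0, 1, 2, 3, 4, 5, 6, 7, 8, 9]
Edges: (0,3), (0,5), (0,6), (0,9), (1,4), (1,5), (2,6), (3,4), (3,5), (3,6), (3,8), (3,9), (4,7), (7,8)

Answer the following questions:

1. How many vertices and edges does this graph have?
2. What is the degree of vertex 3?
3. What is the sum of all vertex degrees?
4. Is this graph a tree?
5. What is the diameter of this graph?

Count: 10 vertices, 14 edges.
Vertex 3 has neighbors [0, 4, 5, 6, 8, 9], degree = 6.
Handshaking lemma: 2 * 14 = 28.
A tree on 10 vertices has 9 edges. This graph has 14 edges (5 extra). Not a tree.
Diameter (longest shortest path) = 4.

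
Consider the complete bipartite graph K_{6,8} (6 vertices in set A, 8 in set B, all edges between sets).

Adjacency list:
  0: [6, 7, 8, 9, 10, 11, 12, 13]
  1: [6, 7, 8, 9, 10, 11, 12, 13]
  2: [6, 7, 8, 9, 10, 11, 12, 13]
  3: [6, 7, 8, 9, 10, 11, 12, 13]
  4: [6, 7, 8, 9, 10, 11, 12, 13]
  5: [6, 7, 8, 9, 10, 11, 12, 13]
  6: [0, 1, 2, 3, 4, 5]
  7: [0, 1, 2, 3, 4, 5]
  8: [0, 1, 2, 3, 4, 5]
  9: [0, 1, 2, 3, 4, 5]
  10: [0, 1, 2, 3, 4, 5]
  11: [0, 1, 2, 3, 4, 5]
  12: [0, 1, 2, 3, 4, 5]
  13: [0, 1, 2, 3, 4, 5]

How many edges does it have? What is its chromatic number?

K_{6,8} has 6 * 8 = 48 edges.
Bipartite graphs have chromatic number 2 (color each partition differently).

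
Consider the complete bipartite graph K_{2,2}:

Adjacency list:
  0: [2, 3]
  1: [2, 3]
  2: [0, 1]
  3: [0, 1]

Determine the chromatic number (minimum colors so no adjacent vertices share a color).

K_{2,2} is bipartite: vertices split into two independent sets of size 2 and 2.
Color one set 0, the other 1. No adjacent vertices share a color.
Chromatic number = 2.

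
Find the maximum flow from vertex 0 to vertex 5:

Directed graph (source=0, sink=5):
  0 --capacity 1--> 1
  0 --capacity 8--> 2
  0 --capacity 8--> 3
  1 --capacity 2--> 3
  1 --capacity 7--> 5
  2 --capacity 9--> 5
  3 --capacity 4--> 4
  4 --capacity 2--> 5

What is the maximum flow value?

Computing max flow:
  Flow on (0->1): 1/1
  Flow on (0->2): 8/8
  Flow on (0->3): 2/8
  Flow on (1->5): 1/7
  Flow on (2->5): 8/9
  Flow on (3->4): 2/4
  Flow on (4->5): 2/2
Maximum flow = 11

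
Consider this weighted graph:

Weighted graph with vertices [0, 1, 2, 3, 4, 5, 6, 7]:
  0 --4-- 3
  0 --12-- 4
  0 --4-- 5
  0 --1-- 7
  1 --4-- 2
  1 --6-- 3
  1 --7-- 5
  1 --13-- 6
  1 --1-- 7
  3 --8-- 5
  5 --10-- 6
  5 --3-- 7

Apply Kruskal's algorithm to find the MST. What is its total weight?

Applying Kruskal's algorithm (sort edges by weight, add if no cycle):
  Add (0,7) w=1
  Add (1,7) w=1
  Add (5,7) w=3
  Skip (0,5) w=4 (creates cycle)
  Add (0,3) w=4
  Add (1,2) w=4
  Skip (1,3) w=6 (creates cycle)
  Skip (1,5) w=7 (creates cycle)
  Skip (3,5) w=8 (creates cycle)
  Add (5,6) w=10
  Add (0,4) w=12
  Skip (1,6) w=13 (creates cycle)
MST weight = 35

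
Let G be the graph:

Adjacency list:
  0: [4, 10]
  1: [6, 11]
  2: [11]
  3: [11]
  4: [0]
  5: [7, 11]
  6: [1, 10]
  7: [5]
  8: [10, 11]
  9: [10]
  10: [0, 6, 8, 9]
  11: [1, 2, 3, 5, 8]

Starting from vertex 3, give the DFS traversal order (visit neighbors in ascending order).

DFS from vertex 3 (neighbors processed in ascending order):
Visit order: 3, 11, 1, 6, 10, 0, 4, 8, 9, 2, 5, 7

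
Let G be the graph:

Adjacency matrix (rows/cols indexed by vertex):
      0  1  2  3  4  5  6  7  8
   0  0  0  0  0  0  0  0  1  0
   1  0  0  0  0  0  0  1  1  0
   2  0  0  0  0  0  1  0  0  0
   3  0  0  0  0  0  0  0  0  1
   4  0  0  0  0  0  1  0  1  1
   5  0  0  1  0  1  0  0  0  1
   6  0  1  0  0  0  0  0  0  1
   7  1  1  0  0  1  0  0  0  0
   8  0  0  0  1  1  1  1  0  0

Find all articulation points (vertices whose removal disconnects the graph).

An articulation point is a vertex whose removal disconnects the graph.
Articulation points: [5, 7, 8]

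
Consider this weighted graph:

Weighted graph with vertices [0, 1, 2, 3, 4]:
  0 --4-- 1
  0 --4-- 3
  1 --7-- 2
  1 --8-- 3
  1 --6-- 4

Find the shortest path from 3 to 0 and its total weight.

Using Dijkstra's algorithm from vertex 3:
Shortest path: 3 -> 0
Total weight: 4 = 4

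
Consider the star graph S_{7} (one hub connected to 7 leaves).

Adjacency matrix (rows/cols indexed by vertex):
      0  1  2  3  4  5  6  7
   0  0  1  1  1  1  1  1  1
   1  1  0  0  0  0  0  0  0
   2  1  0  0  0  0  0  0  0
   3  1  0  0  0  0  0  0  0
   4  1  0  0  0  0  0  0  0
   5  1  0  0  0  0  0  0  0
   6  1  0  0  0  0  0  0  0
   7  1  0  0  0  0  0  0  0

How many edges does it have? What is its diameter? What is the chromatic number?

Star graph S_{7}: the hub connects to all 7 leaves.
Edges = 7.
Diameter = 2 (any leaf to hub is 1, leaf to leaf through hub is 2).
Star graphs are bipartite (hub vs leaves), so chromatic number = 2.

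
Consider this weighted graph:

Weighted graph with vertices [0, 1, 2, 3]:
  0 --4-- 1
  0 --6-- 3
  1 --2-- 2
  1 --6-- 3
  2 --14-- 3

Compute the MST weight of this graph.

Applying Kruskal's algorithm (sort edges by weight, add if no cycle):
  Add (1,2) w=2
  Add (0,1) w=4
  Add (0,3) w=6
  Skip (1,3) w=6 (creates cycle)
  Skip (2,3) w=14 (creates cycle)
MST weight = 12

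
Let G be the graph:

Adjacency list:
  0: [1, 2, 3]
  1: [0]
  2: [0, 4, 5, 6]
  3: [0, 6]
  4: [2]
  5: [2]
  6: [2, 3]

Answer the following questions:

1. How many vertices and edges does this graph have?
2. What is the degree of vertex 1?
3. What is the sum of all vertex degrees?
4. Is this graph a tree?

Count: 7 vertices, 7 edges.
Vertex 1 has neighbors [0], degree = 1.
Handshaking lemma: 2 * 7 = 14.
A tree on 7 vertices has 6 edges. This graph has 7 edges (1 extra). Not a tree.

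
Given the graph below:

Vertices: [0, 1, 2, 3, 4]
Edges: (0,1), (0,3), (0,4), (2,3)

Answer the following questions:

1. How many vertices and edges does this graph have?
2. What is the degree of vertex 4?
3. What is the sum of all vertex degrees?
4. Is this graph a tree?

Count: 5 vertices, 4 edges.
Vertex 4 has neighbors [0], degree = 1.
Handshaking lemma: 2 * 4 = 8.
A graph is a tree iff it is connected and has exactly n-1 edges. This graph is connected (all 5 vertices in one component) and has 5-1 = 4 edges. It is a tree.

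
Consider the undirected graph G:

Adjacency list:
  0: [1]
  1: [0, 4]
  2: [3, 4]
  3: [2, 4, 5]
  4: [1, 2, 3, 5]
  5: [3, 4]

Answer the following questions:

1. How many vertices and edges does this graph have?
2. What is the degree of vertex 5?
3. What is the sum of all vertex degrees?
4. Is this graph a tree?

Count: 6 vertices, 7 edges.
Vertex 5 has neighbors [3, 4], degree = 2.
Handshaking lemma: 2 * 7 = 14.
A tree on 6 vertices has 5 edges. This graph has 7 edges (2 extra). Not a tree.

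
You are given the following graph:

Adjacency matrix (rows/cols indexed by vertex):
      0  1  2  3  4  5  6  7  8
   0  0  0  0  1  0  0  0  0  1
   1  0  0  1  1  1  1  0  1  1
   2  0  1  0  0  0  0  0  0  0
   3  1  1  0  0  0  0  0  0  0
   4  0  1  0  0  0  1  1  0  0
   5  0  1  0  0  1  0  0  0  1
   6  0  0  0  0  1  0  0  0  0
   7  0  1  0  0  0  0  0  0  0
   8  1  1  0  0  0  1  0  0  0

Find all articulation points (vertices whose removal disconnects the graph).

An articulation point is a vertex whose removal disconnects the graph.
Articulation points: [1, 4]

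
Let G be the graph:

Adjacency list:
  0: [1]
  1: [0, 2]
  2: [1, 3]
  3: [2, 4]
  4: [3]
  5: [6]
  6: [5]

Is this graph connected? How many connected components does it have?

Checking connectivity: the graph has 2 connected component(s).
Components: [[0, 1, 2, 3, 4], [5, 6]]. The graph is NOT connected.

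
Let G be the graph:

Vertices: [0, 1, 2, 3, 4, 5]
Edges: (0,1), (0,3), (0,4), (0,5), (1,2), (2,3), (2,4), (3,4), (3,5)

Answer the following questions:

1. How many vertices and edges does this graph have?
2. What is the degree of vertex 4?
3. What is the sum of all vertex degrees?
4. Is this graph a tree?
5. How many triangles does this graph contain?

Count: 6 vertices, 9 edges.
Vertex 4 has neighbors [0, 2, 3], degree = 3.
Handshaking lemma: 2 * 9 = 18.
A tree on 6 vertices has 5 edges. This graph has 9 edges (4 extra). Not a tree.
Number of triangles = 3.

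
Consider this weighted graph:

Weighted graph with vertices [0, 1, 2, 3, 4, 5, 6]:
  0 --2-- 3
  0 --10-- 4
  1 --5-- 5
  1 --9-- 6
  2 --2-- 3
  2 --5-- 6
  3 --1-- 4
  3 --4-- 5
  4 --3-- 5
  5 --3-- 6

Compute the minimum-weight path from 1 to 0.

Using Dijkstra's algorithm from vertex 1:
Shortest path: 1 -> 5 -> 3 -> 0
Total weight: 5 + 4 + 2 = 11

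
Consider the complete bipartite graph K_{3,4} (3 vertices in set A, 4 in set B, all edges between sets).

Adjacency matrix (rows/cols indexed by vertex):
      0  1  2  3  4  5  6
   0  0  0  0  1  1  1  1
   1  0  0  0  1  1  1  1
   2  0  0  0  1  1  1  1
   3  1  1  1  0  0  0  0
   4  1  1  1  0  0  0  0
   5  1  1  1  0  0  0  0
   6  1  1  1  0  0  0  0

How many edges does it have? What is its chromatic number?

K_{3,4} has 3 * 4 = 12 edges.
Bipartite graphs have chromatic number 2 (color each partition differently).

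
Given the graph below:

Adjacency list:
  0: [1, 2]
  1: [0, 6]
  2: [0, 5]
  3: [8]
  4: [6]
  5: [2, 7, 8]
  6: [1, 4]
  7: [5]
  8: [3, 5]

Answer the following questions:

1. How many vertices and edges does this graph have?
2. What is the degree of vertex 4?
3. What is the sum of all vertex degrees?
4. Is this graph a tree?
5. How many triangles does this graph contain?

Count: 9 vertices, 8 edges.
Vertex 4 has neighbors [6], degree = 1.
Handshaking lemma: 2 * 8 = 16.
A graph is a tree iff it is connected and has exactly n-1 edges. This graph is connected (all 9 vertices in one component) and has 9-1 = 8 edges. It is a tree.
Number of triangles = 0.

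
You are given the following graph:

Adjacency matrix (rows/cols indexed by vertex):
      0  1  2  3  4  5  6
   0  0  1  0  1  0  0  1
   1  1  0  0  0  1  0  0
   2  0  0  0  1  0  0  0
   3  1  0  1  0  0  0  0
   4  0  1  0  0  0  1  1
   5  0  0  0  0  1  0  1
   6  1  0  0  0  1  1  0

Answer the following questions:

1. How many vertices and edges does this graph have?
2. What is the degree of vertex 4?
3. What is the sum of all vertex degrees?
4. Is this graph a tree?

Count: 7 vertices, 8 edges.
Vertex 4 has neighbors [1, 5, 6], degree = 3.
Handshaking lemma: 2 * 8 = 16.
A tree on 7 vertices has 6 edges. This graph has 8 edges (2 extra). Not a tree.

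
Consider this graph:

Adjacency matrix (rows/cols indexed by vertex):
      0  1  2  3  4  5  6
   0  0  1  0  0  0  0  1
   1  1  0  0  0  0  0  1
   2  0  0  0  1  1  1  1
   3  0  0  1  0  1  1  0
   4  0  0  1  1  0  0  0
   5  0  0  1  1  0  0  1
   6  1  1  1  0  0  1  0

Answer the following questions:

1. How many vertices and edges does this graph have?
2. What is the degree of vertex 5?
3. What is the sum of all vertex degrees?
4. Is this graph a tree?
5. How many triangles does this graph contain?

Count: 7 vertices, 10 edges.
Vertex 5 has neighbors [2, 3, 6], degree = 3.
Handshaking lemma: 2 * 10 = 20.
A tree on 7 vertices has 6 edges. This graph has 10 edges (4 extra). Not a tree.
Number of triangles = 4.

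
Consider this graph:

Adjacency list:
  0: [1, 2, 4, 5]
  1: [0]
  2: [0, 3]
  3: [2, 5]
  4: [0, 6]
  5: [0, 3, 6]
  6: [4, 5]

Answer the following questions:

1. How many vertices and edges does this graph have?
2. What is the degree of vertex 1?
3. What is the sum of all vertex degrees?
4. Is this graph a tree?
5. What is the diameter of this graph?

Count: 7 vertices, 8 edges.
Vertex 1 has neighbors [0], degree = 1.
Handshaking lemma: 2 * 8 = 16.
A tree on 7 vertices has 6 edges. This graph has 8 edges (2 extra). Not a tree.
Diameter (longest shortest path) = 3.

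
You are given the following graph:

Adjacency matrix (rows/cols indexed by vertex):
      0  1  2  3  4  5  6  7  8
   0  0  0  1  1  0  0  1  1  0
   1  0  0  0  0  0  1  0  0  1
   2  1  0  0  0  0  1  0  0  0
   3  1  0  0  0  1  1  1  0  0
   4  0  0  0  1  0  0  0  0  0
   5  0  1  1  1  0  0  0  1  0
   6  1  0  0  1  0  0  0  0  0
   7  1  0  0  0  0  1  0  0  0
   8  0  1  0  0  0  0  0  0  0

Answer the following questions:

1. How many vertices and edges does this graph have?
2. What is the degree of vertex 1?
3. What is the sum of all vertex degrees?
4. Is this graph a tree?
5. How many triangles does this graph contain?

Count: 9 vertices, 11 edges.
Vertex 1 has neighbors [5, 8], degree = 2.
Handshaking lemma: 2 * 11 = 22.
A tree on 9 vertices has 8 edges. This graph has 11 edges (3 extra). Not a tree.
Number of triangles = 1.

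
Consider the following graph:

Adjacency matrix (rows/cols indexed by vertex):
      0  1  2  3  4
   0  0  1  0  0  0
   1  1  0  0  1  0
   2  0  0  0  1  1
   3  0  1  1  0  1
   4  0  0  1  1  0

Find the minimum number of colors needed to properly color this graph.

The graph has a maximum clique of size 3 (lower bound on chromatic number).
A valid 3-coloring: {0: 0, 1: 1, 2: 1, 3: 0, 4: 2}.
Chromatic number = 3.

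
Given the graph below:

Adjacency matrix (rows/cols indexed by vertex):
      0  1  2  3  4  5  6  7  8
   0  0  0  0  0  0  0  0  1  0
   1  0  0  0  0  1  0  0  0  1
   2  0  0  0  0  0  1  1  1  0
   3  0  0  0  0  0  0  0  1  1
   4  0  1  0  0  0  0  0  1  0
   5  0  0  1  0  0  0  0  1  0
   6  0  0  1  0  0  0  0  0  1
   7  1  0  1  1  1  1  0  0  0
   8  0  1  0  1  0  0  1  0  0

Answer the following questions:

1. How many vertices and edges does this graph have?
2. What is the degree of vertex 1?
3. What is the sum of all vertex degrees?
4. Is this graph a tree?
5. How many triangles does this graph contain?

Count: 9 vertices, 11 edges.
Vertex 1 has neighbors [4, 8], degree = 2.
Handshaking lemma: 2 * 11 = 22.
A tree on 9 vertices has 8 edges. This graph has 11 edges (3 extra). Not a tree.
Number of triangles = 1.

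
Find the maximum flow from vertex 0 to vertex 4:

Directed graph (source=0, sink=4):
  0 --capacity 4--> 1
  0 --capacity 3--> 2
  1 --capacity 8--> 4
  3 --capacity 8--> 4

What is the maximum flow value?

Computing max flow:
  Flow on (0->1): 4/4
  Flow on (1->4): 4/8
Maximum flow = 4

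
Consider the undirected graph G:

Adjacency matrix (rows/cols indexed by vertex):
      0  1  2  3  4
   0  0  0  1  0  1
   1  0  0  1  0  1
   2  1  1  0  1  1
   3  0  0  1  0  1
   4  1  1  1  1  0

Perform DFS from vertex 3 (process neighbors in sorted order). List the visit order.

DFS from vertex 3 (neighbors processed in ascending order):
Visit order: 3, 2, 0, 4, 1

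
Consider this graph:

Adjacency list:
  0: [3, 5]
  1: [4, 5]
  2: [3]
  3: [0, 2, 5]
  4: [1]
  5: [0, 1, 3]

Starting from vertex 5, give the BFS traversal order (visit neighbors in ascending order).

BFS from vertex 5 (neighbors processed in ascending order):
Visit order: 5, 0, 1, 3, 4, 2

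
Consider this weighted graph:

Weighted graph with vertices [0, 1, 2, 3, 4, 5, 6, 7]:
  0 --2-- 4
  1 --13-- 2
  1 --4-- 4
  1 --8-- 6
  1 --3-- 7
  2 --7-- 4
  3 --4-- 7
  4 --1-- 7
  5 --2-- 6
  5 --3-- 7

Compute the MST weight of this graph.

Applying Kruskal's algorithm (sort edges by weight, add if no cycle):
  Add (4,7) w=1
  Add (0,4) w=2
  Add (5,6) w=2
  Add (1,7) w=3
  Add (5,7) w=3
  Skip (1,4) w=4 (creates cycle)
  Add (3,7) w=4
  Add (2,4) w=7
  Skip (1,6) w=8 (creates cycle)
  Skip (1,2) w=13 (creates cycle)
MST weight = 22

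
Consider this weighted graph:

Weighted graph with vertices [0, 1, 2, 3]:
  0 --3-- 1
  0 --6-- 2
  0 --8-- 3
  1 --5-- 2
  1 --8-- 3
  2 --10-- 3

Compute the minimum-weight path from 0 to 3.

Using Dijkstra's algorithm from vertex 0:
Shortest path: 0 -> 3
Total weight: 8 = 8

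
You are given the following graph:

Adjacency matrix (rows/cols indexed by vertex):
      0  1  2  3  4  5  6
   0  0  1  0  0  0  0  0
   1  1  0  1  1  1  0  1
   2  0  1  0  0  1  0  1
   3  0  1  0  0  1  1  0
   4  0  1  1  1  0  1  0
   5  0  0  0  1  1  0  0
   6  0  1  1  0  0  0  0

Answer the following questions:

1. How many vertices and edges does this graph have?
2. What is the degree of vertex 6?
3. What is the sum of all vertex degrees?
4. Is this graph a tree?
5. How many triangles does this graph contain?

Count: 7 vertices, 10 edges.
Vertex 6 has neighbors [1, 2], degree = 2.
Handshaking lemma: 2 * 10 = 20.
A tree on 7 vertices has 6 edges. This graph has 10 edges (4 extra). Not a tree.
Number of triangles = 4.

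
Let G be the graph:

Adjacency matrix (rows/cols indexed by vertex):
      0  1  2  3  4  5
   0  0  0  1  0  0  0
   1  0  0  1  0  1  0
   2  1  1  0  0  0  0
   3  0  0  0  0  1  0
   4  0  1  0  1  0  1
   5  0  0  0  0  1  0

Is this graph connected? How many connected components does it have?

Checking connectivity: the graph has 1 connected component(s).
All vertices are reachable from each other. The graph IS connected.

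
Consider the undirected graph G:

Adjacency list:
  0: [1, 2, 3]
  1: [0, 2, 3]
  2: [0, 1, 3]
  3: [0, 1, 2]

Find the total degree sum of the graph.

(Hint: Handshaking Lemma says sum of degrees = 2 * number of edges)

Count edges: 6 edges.
By Handshaking Lemma: sum of degrees = 2 * 6 = 12.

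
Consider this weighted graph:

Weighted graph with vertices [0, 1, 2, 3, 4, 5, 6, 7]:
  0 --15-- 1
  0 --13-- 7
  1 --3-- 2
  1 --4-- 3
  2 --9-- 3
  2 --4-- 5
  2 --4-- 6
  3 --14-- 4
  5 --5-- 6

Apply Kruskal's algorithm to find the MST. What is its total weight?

Applying Kruskal's algorithm (sort edges by weight, add if no cycle):
  Add (1,2) w=3
  Add (1,3) w=4
  Add (2,6) w=4
  Add (2,5) w=4
  Skip (5,6) w=5 (creates cycle)
  Skip (2,3) w=9 (creates cycle)
  Add (0,7) w=13
  Add (3,4) w=14
  Add (0,1) w=15
MST weight = 57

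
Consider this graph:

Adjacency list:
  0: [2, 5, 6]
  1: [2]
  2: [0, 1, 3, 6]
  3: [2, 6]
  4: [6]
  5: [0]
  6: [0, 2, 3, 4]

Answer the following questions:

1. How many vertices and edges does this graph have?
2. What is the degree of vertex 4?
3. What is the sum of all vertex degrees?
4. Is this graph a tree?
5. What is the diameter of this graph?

Count: 7 vertices, 8 edges.
Vertex 4 has neighbors [6], degree = 1.
Handshaking lemma: 2 * 8 = 16.
A tree on 7 vertices has 6 edges. This graph has 8 edges (2 extra). Not a tree.
Diameter (longest shortest path) = 3.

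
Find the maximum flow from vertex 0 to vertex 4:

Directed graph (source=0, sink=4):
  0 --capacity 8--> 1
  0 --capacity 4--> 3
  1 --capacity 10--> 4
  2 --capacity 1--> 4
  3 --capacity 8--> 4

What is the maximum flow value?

Computing max flow:
  Flow on (0->1): 8/8
  Flow on (0->3): 4/4
  Flow on (1->4): 8/10
  Flow on (3->4): 4/8
Maximum flow = 12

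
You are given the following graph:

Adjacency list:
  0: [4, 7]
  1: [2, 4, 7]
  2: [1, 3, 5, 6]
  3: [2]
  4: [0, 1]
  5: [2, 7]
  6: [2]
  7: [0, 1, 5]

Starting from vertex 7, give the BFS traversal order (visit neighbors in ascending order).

BFS from vertex 7 (neighbors processed in ascending order):
Visit order: 7, 0, 1, 5, 4, 2, 3, 6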